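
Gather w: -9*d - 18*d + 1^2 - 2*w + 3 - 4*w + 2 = -27*d - 6*w + 6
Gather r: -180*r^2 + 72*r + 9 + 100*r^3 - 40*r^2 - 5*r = 100*r^3 - 220*r^2 + 67*r + 9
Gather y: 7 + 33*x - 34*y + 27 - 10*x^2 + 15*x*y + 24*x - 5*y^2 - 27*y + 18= -10*x^2 + 57*x - 5*y^2 + y*(15*x - 61) + 52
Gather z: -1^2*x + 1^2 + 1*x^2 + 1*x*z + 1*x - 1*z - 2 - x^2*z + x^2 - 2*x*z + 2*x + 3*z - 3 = 2*x^2 + 2*x + z*(-x^2 - x + 2) - 4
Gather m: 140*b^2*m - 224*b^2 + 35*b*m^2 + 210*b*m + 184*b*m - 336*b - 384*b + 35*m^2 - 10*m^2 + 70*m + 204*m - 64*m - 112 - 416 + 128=-224*b^2 - 720*b + m^2*(35*b + 25) + m*(140*b^2 + 394*b + 210) - 400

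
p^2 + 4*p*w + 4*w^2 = (p + 2*w)^2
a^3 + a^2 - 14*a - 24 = (a - 4)*(a + 2)*(a + 3)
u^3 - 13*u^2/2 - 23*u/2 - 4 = (u - 8)*(u + 1/2)*(u + 1)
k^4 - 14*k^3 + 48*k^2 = k^2*(k - 8)*(k - 6)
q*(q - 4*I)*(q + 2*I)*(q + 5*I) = q^4 + 3*I*q^3 + 18*q^2 + 40*I*q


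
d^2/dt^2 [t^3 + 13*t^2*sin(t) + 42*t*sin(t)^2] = -13*t^2*sin(t) + 52*t*cos(t) + 84*t*cos(2*t) + 6*t + 26*sin(t) + 84*sin(2*t)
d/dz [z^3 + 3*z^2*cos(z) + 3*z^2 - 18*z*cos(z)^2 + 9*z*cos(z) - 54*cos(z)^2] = -3*z^2*sin(z) + 3*z^2 - 9*z*sin(z) + 18*z*sin(2*z) + 6*z*cos(z) + 6*z + 54*sin(2*z) - 18*cos(z)^2 + 9*cos(z)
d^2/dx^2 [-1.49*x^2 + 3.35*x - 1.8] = -2.98000000000000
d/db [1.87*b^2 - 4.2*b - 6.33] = 3.74*b - 4.2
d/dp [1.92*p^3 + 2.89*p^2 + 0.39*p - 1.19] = 5.76*p^2 + 5.78*p + 0.39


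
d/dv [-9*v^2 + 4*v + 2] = 4 - 18*v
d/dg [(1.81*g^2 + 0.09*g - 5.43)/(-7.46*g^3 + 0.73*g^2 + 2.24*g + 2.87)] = (13.5026*g^4 + 1.3428*g^3 - 117.5347*g^2 + 18.3172*g + 12.4215)/(55.6516*g^6 - 10.8916*g^5 - 32.8879*g^4 - 39.55*g^3 + 9.2078*g^2 + 12.8576*g + 8.2369)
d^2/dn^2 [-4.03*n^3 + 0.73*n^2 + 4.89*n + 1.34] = 1.46 - 24.18*n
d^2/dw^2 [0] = 0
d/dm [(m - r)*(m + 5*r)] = 2*m + 4*r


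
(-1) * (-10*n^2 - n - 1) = 10*n^2 + n + 1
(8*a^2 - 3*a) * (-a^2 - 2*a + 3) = -8*a^4 - 13*a^3 + 30*a^2 - 9*a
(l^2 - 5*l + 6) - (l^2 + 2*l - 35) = 41 - 7*l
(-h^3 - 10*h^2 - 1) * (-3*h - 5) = 3*h^4 + 35*h^3 + 50*h^2 + 3*h + 5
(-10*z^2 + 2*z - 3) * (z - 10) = -10*z^3 + 102*z^2 - 23*z + 30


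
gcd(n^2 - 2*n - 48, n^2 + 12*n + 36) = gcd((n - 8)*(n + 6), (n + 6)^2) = n + 6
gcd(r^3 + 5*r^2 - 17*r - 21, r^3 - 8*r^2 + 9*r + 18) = r^2 - 2*r - 3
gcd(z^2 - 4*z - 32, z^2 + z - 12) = z + 4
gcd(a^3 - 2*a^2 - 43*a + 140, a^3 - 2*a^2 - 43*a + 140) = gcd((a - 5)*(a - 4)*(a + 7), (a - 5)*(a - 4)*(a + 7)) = a^3 - 2*a^2 - 43*a + 140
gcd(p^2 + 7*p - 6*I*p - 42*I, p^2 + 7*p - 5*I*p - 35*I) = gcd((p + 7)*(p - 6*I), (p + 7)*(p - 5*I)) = p + 7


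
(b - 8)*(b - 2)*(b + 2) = b^3 - 8*b^2 - 4*b + 32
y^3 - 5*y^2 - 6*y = y*(y - 6)*(y + 1)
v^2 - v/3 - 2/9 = (v - 2/3)*(v + 1/3)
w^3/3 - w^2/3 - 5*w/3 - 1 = (w/3 + 1/3)*(w - 3)*(w + 1)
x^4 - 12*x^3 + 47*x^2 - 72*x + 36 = (x - 6)*(x - 3)*(x - 2)*(x - 1)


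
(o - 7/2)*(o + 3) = o^2 - o/2 - 21/2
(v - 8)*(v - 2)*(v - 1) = v^3 - 11*v^2 + 26*v - 16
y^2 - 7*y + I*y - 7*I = (y - 7)*(y + I)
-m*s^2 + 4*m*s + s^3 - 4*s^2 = s*(-m + s)*(s - 4)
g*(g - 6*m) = g^2 - 6*g*m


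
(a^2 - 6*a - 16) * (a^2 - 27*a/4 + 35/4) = a^4 - 51*a^3/4 + 133*a^2/4 + 111*a/2 - 140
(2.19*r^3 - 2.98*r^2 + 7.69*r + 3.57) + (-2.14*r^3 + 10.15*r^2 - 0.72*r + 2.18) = 0.0499999999999998*r^3 + 7.17*r^2 + 6.97*r + 5.75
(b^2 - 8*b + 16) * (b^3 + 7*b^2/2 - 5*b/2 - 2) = b^5 - 9*b^4/2 - 29*b^3/2 + 74*b^2 - 24*b - 32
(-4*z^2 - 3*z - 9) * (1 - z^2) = 4*z^4 + 3*z^3 + 5*z^2 - 3*z - 9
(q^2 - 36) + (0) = q^2 - 36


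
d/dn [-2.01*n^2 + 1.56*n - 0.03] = 1.56 - 4.02*n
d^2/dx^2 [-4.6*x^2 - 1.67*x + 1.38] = -9.20000000000000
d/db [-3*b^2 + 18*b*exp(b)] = 18*b*exp(b) - 6*b + 18*exp(b)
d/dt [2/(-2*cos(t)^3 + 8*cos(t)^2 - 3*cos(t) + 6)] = 2*(-6*cos(t)^2 + 16*cos(t) - 3)*sin(t)/(2*cos(t)^3 - 8*cos(t)^2 + 3*cos(t) - 6)^2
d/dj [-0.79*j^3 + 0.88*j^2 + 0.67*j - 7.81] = -2.37*j^2 + 1.76*j + 0.67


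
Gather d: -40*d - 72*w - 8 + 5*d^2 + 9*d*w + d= 5*d^2 + d*(9*w - 39) - 72*w - 8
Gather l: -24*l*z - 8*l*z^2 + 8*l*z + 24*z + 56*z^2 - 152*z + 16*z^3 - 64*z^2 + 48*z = l*(-8*z^2 - 16*z) + 16*z^3 - 8*z^2 - 80*z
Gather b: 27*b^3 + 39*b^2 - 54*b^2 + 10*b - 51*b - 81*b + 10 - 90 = 27*b^3 - 15*b^2 - 122*b - 80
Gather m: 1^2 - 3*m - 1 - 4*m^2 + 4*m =-4*m^2 + m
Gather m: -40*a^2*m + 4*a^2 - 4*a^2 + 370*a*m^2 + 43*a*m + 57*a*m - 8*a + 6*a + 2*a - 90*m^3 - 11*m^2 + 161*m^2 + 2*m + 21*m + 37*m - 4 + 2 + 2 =-90*m^3 + m^2*(370*a + 150) + m*(-40*a^2 + 100*a + 60)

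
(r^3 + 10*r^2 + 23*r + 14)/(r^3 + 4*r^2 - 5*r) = (r^3 + 10*r^2 + 23*r + 14)/(r*(r^2 + 4*r - 5))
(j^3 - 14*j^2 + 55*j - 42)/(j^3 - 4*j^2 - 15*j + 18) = (j - 7)/(j + 3)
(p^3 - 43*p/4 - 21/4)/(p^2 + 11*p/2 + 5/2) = (2*p^2 - p - 21)/(2*(p + 5))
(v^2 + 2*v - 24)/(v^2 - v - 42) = (v - 4)/(v - 7)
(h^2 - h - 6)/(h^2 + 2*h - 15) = (h + 2)/(h + 5)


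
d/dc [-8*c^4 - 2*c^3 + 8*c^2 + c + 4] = -32*c^3 - 6*c^2 + 16*c + 1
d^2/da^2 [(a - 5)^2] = 2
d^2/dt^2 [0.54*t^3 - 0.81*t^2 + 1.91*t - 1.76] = 3.24*t - 1.62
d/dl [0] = 0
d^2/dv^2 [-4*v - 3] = 0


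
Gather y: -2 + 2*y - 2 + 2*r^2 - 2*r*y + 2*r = 2*r^2 + 2*r + y*(2 - 2*r) - 4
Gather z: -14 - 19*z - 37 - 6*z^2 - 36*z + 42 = -6*z^2 - 55*z - 9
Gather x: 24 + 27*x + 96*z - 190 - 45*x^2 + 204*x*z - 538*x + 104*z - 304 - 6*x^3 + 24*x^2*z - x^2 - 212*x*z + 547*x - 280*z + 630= -6*x^3 + x^2*(24*z - 46) + x*(36 - 8*z) - 80*z + 160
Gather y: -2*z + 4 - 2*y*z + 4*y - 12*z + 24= y*(4 - 2*z) - 14*z + 28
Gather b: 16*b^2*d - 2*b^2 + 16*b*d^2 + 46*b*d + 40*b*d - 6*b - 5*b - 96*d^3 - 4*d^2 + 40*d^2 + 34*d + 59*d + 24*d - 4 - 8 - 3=b^2*(16*d - 2) + b*(16*d^2 + 86*d - 11) - 96*d^3 + 36*d^2 + 117*d - 15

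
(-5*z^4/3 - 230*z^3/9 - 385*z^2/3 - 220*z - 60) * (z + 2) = -5*z^5/3 - 260*z^4/9 - 1615*z^3/9 - 1430*z^2/3 - 500*z - 120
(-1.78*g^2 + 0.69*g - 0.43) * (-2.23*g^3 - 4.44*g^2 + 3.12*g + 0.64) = 3.9694*g^5 + 6.3645*g^4 - 7.6583*g^3 + 2.9228*g^2 - 0.9*g - 0.2752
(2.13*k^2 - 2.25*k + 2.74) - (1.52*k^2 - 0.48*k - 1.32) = 0.61*k^2 - 1.77*k + 4.06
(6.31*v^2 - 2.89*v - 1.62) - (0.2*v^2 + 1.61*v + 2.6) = 6.11*v^2 - 4.5*v - 4.22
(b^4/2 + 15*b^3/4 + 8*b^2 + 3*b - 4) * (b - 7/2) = b^5/2 + 2*b^4 - 41*b^3/8 - 25*b^2 - 29*b/2 + 14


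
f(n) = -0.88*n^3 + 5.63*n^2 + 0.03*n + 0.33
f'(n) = -2.64*n^2 + 11.26*n + 0.03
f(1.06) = 5.64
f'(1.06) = 9.00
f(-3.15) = 83.60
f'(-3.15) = -61.63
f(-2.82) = 64.75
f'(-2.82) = -52.72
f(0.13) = 0.43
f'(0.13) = 1.45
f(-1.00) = 6.81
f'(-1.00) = -13.87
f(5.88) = 16.26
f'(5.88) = -25.04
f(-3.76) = 126.59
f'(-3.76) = -79.63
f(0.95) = 4.69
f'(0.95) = 8.34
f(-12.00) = 2331.33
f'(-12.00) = -515.25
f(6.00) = 13.11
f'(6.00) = -27.45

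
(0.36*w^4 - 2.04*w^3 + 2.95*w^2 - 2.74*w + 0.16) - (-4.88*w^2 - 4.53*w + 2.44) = 0.36*w^4 - 2.04*w^3 + 7.83*w^2 + 1.79*w - 2.28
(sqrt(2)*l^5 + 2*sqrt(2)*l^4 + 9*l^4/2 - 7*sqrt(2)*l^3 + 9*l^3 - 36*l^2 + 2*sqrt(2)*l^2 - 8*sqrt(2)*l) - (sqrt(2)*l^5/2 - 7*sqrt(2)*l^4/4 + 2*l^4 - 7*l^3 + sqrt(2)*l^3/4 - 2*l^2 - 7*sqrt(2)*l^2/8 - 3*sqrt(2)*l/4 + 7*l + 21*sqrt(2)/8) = sqrt(2)*l^5/2 + 5*l^4/2 + 15*sqrt(2)*l^4/4 - 29*sqrt(2)*l^3/4 + 16*l^3 - 34*l^2 + 23*sqrt(2)*l^2/8 - 29*sqrt(2)*l/4 - 7*l - 21*sqrt(2)/8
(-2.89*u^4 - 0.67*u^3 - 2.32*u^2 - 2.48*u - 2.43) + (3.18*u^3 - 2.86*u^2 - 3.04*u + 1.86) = -2.89*u^4 + 2.51*u^3 - 5.18*u^2 - 5.52*u - 0.57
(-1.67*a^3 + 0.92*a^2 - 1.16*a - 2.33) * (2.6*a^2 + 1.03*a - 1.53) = -4.342*a^5 + 0.6719*a^4 + 0.4867*a^3 - 8.6604*a^2 - 0.6251*a + 3.5649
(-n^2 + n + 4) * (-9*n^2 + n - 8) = 9*n^4 - 10*n^3 - 27*n^2 - 4*n - 32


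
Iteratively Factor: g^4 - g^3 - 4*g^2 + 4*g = (g + 2)*(g^3 - 3*g^2 + 2*g) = g*(g + 2)*(g^2 - 3*g + 2) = g*(g - 1)*(g + 2)*(g - 2)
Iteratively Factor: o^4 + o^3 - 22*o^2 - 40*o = (o + 2)*(o^3 - o^2 - 20*o) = o*(o + 2)*(o^2 - o - 20) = o*(o - 5)*(o + 2)*(o + 4)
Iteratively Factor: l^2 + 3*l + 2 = (l + 2)*(l + 1)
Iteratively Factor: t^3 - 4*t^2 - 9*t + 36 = (t - 3)*(t^2 - t - 12) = (t - 3)*(t + 3)*(t - 4)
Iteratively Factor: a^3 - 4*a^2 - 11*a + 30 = (a - 2)*(a^2 - 2*a - 15) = (a - 5)*(a - 2)*(a + 3)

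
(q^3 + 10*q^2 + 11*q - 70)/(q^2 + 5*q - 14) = q + 5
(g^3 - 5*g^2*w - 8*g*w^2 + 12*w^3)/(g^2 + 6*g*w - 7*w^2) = (g^2 - 4*g*w - 12*w^2)/(g + 7*w)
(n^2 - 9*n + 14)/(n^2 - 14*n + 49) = (n - 2)/(n - 7)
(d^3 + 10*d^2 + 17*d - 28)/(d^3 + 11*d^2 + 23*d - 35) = (d + 4)/(d + 5)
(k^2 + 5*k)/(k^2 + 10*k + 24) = k*(k + 5)/(k^2 + 10*k + 24)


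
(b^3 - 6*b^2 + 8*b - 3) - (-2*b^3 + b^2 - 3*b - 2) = 3*b^3 - 7*b^2 + 11*b - 1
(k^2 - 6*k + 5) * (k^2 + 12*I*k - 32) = k^4 - 6*k^3 + 12*I*k^3 - 27*k^2 - 72*I*k^2 + 192*k + 60*I*k - 160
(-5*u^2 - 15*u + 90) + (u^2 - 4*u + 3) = -4*u^2 - 19*u + 93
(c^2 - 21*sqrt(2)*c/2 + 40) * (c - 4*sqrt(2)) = c^3 - 29*sqrt(2)*c^2/2 + 124*c - 160*sqrt(2)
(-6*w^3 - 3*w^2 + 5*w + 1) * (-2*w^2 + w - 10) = 12*w^5 + 47*w^3 + 33*w^2 - 49*w - 10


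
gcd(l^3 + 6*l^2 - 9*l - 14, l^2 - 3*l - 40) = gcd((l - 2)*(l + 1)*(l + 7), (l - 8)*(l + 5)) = 1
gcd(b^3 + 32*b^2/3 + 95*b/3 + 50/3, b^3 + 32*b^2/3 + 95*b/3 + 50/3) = b^3 + 32*b^2/3 + 95*b/3 + 50/3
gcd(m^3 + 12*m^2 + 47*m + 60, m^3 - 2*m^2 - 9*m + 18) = m + 3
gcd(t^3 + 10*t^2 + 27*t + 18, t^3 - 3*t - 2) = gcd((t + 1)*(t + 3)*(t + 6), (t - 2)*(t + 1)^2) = t + 1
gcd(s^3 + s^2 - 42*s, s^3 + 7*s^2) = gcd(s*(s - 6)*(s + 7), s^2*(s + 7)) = s^2 + 7*s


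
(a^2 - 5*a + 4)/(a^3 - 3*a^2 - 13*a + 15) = (a - 4)/(a^2 - 2*a - 15)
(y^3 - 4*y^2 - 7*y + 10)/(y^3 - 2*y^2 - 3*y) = (-y^3 + 4*y^2 + 7*y - 10)/(y*(-y^2 + 2*y + 3))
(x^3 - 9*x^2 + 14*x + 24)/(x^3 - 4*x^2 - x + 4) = (x - 6)/(x - 1)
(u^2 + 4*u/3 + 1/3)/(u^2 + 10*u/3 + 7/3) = (3*u + 1)/(3*u + 7)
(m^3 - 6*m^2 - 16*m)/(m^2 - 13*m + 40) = m*(m + 2)/(m - 5)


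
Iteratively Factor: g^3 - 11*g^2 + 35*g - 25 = (g - 1)*(g^2 - 10*g + 25) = (g - 5)*(g - 1)*(g - 5)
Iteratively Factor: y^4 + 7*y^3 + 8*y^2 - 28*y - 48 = (y + 2)*(y^3 + 5*y^2 - 2*y - 24) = (y - 2)*(y + 2)*(y^2 + 7*y + 12) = (y - 2)*(y + 2)*(y + 3)*(y + 4)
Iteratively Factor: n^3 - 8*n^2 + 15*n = (n - 3)*(n^2 - 5*n) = (n - 5)*(n - 3)*(n)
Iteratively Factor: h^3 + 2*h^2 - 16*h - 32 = (h + 2)*(h^2 - 16) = (h + 2)*(h + 4)*(h - 4)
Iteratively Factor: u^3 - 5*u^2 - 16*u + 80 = (u - 5)*(u^2 - 16) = (u - 5)*(u + 4)*(u - 4)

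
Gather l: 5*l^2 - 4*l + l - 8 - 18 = 5*l^2 - 3*l - 26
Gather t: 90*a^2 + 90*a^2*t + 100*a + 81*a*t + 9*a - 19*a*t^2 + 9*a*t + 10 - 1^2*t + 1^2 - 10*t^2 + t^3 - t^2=90*a^2 + 109*a + t^3 + t^2*(-19*a - 11) + t*(90*a^2 + 90*a - 1) + 11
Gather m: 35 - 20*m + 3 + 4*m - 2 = 36 - 16*m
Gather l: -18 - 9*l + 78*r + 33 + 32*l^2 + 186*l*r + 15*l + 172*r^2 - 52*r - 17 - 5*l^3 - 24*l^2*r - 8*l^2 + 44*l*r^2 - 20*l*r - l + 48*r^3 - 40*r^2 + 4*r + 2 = -5*l^3 + l^2*(24 - 24*r) + l*(44*r^2 + 166*r + 5) + 48*r^3 + 132*r^2 + 30*r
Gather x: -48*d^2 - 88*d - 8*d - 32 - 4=-48*d^2 - 96*d - 36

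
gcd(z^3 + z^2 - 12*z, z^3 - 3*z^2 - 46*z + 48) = 1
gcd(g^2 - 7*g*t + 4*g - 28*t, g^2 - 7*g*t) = -g + 7*t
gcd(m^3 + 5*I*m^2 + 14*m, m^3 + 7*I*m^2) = m^2 + 7*I*m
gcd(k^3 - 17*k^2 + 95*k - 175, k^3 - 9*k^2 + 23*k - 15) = k - 5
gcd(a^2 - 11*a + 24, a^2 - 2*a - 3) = a - 3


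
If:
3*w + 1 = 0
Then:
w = -1/3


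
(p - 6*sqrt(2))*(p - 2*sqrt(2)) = p^2 - 8*sqrt(2)*p + 24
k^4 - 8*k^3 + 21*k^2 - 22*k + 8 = (k - 4)*(k - 2)*(k - 1)^2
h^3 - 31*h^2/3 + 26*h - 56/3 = (h - 7)*(h - 2)*(h - 4/3)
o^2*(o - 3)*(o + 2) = o^4 - o^3 - 6*o^2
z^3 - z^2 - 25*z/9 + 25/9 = (z - 5/3)*(z - 1)*(z + 5/3)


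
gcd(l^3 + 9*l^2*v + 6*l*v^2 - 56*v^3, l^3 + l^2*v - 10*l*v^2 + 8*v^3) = -l^2 - 2*l*v + 8*v^2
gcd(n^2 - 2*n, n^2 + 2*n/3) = n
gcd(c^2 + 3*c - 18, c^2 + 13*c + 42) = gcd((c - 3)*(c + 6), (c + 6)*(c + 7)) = c + 6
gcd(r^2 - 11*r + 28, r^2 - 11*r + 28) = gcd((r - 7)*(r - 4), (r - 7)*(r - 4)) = r^2 - 11*r + 28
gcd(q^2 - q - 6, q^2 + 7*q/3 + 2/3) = q + 2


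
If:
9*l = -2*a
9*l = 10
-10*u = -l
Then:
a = -5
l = 10/9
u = 1/9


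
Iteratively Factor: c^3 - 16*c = (c - 4)*(c^2 + 4*c) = (c - 4)*(c + 4)*(c)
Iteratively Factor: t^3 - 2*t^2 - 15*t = (t - 5)*(t^2 + 3*t) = t*(t - 5)*(t + 3)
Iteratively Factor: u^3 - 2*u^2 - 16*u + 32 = (u - 4)*(u^2 + 2*u - 8) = (u - 4)*(u - 2)*(u + 4)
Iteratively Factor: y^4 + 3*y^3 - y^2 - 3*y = (y)*(y^3 + 3*y^2 - y - 3) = y*(y + 1)*(y^2 + 2*y - 3) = y*(y + 1)*(y + 3)*(y - 1)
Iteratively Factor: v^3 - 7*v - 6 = (v + 1)*(v^2 - v - 6) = (v - 3)*(v + 1)*(v + 2)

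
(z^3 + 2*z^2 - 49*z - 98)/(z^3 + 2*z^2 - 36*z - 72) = (z^2 - 49)/(z^2 - 36)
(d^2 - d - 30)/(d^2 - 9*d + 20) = (d^2 - d - 30)/(d^2 - 9*d + 20)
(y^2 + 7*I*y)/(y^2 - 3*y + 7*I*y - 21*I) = y/(y - 3)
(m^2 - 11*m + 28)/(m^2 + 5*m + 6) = (m^2 - 11*m + 28)/(m^2 + 5*m + 6)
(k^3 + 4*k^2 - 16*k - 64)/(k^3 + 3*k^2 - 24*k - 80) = (k - 4)/(k - 5)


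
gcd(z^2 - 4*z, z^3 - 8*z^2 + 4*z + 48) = z - 4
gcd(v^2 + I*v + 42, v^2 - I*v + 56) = v + 7*I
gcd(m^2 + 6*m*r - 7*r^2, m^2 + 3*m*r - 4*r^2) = -m + r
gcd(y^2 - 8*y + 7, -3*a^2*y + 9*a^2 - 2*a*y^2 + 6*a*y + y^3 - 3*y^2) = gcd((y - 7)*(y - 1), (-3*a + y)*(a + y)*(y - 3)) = 1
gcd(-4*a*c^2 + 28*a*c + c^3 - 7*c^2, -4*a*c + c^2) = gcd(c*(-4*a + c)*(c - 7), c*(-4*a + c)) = 4*a*c - c^2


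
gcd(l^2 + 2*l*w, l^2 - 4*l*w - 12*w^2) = l + 2*w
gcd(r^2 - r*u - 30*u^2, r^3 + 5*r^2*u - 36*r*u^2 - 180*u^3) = r^2 - r*u - 30*u^2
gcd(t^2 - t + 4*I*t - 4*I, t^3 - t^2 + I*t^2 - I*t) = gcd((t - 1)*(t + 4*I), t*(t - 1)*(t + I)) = t - 1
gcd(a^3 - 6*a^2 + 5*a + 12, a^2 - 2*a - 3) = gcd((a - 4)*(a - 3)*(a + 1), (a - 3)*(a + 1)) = a^2 - 2*a - 3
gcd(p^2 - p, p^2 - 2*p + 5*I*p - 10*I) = 1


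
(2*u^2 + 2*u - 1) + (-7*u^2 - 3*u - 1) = -5*u^2 - u - 2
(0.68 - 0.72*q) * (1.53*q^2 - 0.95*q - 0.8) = -1.1016*q^3 + 1.7244*q^2 - 0.0700000000000001*q - 0.544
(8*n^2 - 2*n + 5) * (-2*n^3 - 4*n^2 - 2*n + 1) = -16*n^5 - 28*n^4 - 18*n^3 - 8*n^2 - 12*n + 5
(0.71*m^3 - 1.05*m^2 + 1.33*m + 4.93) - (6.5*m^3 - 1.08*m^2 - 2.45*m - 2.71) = -5.79*m^3 + 0.03*m^2 + 3.78*m + 7.64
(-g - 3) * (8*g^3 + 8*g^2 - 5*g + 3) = -8*g^4 - 32*g^3 - 19*g^2 + 12*g - 9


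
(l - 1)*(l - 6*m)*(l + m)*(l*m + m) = l^4*m - 5*l^3*m^2 - 6*l^2*m^3 - l^2*m + 5*l*m^2 + 6*m^3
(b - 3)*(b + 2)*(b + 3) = b^3 + 2*b^2 - 9*b - 18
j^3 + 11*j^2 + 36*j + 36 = (j + 2)*(j + 3)*(j + 6)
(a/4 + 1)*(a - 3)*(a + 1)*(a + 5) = a^4/4 + 7*a^3/4 - a^2/4 - 67*a/4 - 15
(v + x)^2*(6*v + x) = 6*v^3 + 13*v^2*x + 8*v*x^2 + x^3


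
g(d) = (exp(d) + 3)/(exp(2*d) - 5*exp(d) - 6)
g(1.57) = -1.13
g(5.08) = 0.01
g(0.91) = -0.45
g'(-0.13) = 0.03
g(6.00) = 0.00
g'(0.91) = -0.20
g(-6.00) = -0.50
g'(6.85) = -0.00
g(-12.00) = -0.50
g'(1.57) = -4.30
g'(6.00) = -0.00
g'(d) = (exp(d) + 3)*(-2*exp(2*d) + 5*exp(d))/(exp(2*d) - 5*exp(d) - 6)^2 + exp(d)/(exp(2*d) - 5*exp(d) - 6) = (-(exp(d) + 3)*(2*exp(d) - 5) + exp(2*d) - 5*exp(d) - 6)*exp(d)/(-exp(2*d) + 5*exp(d) + 6)^2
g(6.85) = 0.00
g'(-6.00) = 0.00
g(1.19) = -0.54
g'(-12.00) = 0.00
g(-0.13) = -0.40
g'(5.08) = -0.01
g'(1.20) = -0.54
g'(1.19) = -0.52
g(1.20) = -0.55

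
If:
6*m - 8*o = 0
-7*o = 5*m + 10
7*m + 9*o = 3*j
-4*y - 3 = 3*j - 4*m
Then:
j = -550/123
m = -40/41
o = -30/41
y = 267/164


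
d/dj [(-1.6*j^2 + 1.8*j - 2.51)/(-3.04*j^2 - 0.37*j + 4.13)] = (6.064*j^2 - 28.4768*j + 6.5053)/(9.2416*j^4 + 2.2496*j^3 - 24.9735*j^2 - 3.0562*j + 17.0569)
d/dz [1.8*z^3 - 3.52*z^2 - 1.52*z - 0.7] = 5.4*z^2 - 7.04*z - 1.52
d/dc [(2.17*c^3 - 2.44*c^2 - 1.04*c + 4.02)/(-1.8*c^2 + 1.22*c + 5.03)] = (-3.906*c^4 + 5.2948*c^3 + 27.8965*c^2 - 10.0744*c - 10.1356)/(3.24*c^4 - 4.392*c^3 - 16.6196*c^2 + 12.2732*c + 25.3009)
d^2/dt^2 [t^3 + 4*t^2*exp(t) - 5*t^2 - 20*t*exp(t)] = 4*t^2*exp(t) - 4*t*exp(t) + 6*t - 32*exp(t) - 10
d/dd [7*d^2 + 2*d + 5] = 14*d + 2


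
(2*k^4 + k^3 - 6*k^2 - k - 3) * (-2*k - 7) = -4*k^5 - 16*k^4 + 5*k^3 + 44*k^2 + 13*k + 21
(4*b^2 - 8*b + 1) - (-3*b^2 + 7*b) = 7*b^2 - 15*b + 1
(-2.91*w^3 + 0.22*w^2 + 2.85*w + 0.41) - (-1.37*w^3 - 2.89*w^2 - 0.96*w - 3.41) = -1.54*w^3 + 3.11*w^2 + 3.81*w + 3.82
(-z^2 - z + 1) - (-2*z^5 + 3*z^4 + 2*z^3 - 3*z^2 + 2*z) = 2*z^5 - 3*z^4 - 2*z^3 + 2*z^2 - 3*z + 1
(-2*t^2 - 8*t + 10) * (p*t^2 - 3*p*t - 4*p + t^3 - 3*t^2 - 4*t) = -2*p*t^4 - 2*p*t^3 + 42*p*t^2 + 2*p*t - 40*p - 2*t^5 - 2*t^4 + 42*t^3 + 2*t^2 - 40*t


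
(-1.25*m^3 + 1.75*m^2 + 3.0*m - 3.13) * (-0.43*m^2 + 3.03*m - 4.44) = 0.5375*m^5 - 4.54*m^4 + 9.5625*m^3 + 2.6659*m^2 - 22.8039*m + 13.8972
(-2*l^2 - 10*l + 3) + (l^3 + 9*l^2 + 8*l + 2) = l^3 + 7*l^2 - 2*l + 5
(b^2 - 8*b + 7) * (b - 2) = b^3 - 10*b^2 + 23*b - 14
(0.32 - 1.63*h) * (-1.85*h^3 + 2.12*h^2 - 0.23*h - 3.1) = 3.0155*h^4 - 4.0476*h^3 + 1.0533*h^2 + 4.9794*h - 0.992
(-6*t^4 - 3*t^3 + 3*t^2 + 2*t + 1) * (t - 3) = -6*t^5 + 15*t^4 + 12*t^3 - 7*t^2 - 5*t - 3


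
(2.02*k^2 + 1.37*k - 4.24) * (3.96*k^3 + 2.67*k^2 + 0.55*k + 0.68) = 7.9992*k^5 + 10.8186*k^4 - 12.0215*k^3 - 9.1937*k^2 - 1.4004*k - 2.8832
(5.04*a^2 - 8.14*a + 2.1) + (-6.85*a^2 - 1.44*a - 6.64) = -1.81*a^2 - 9.58*a - 4.54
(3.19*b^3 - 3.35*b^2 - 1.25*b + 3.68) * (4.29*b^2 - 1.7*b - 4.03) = 13.6851*b^5 - 19.7945*b^4 - 12.5232*b^3 + 31.4127*b^2 - 1.2185*b - 14.8304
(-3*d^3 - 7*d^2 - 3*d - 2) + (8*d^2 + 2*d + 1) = -3*d^3 + d^2 - d - 1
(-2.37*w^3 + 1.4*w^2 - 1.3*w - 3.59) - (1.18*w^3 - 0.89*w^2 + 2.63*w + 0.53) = -3.55*w^3 + 2.29*w^2 - 3.93*w - 4.12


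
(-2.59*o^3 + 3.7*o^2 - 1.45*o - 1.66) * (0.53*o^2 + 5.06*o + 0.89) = -1.3727*o^5 - 11.1444*o^4 + 15.6484*o^3 - 4.9238*o^2 - 9.6901*o - 1.4774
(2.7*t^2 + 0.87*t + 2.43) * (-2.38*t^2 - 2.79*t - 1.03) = -6.426*t^4 - 9.6036*t^3 - 10.9917*t^2 - 7.6758*t - 2.5029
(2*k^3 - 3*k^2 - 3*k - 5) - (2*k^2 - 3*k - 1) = 2*k^3 - 5*k^2 - 4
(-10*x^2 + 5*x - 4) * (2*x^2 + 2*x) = -20*x^4 - 10*x^3 + 2*x^2 - 8*x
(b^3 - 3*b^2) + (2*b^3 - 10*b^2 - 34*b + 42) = 3*b^3 - 13*b^2 - 34*b + 42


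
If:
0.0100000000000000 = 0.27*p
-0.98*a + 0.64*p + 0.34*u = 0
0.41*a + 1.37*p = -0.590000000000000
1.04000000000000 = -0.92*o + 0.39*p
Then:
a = -1.56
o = -1.11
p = 0.04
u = -4.57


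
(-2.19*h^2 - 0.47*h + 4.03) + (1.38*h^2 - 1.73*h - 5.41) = -0.81*h^2 - 2.2*h - 1.38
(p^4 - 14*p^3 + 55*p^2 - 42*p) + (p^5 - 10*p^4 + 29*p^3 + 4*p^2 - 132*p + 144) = p^5 - 9*p^4 + 15*p^3 + 59*p^2 - 174*p + 144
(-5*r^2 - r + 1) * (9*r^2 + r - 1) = -45*r^4 - 14*r^3 + 13*r^2 + 2*r - 1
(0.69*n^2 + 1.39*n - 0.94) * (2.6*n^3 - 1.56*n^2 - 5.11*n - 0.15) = 1.794*n^5 + 2.5376*n^4 - 8.1383*n^3 - 5.74*n^2 + 4.5949*n + 0.141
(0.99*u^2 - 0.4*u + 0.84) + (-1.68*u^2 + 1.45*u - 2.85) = -0.69*u^2 + 1.05*u - 2.01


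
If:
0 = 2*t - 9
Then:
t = 9/2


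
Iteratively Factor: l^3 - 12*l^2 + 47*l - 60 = (l - 4)*(l^2 - 8*l + 15) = (l - 4)*(l - 3)*(l - 5)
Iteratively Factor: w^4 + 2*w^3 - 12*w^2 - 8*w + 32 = (w - 2)*(w^3 + 4*w^2 - 4*w - 16) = (w - 2)^2*(w^2 + 6*w + 8) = (w - 2)^2*(w + 4)*(w + 2)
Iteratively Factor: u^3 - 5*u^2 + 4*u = (u - 4)*(u^2 - u) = (u - 4)*(u - 1)*(u)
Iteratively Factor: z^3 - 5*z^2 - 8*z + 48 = (z - 4)*(z^2 - z - 12) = (z - 4)^2*(z + 3)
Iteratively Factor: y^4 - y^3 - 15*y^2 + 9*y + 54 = (y - 3)*(y^3 + 2*y^2 - 9*y - 18) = (y - 3)^2*(y^2 + 5*y + 6) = (y - 3)^2*(y + 3)*(y + 2)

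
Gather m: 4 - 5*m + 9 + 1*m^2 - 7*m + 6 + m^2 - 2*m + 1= 2*m^2 - 14*m + 20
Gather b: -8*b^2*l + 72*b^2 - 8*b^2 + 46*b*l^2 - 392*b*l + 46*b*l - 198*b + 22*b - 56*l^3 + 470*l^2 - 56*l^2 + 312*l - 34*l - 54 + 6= b^2*(64 - 8*l) + b*(46*l^2 - 346*l - 176) - 56*l^3 + 414*l^2 + 278*l - 48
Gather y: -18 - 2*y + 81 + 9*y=7*y + 63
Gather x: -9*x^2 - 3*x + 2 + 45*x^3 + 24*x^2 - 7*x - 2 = 45*x^3 + 15*x^2 - 10*x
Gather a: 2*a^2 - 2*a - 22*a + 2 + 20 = 2*a^2 - 24*a + 22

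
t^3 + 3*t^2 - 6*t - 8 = (t - 2)*(t + 1)*(t + 4)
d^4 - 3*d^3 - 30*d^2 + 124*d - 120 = (d - 5)*(d - 2)^2*(d + 6)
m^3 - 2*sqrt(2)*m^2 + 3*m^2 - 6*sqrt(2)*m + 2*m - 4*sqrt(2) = (m + 1)*(m + 2)*(m - 2*sqrt(2))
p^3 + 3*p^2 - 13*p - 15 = (p - 3)*(p + 1)*(p + 5)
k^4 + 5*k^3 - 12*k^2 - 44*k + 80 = (k - 2)^2*(k + 4)*(k + 5)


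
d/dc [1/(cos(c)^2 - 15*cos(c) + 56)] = (2*cos(c) - 15)*sin(c)/(cos(c)^2 - 15*cos(c) + 56)^2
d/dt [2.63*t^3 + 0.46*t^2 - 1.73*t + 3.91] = 7.89*t^2 + 0.92*t - 1.73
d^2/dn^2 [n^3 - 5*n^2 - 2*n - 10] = 6*n - 10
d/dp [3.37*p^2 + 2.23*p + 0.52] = 6.74*p + 2.23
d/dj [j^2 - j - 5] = 2*j - 1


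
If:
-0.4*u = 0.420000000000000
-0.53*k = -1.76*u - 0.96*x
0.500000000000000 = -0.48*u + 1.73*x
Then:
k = -3.49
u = -1.05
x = -0.00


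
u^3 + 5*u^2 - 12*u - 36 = (u - 3)*(u + 2)*(u + 6)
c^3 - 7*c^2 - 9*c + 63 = (c - 7)*(c - 3)*(c + 3)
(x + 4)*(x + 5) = x^2 + 9*x + 20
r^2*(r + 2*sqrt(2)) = r^3 + 2*sqrt(2)*r^2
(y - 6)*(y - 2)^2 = y^3 - 10*y^2 + 28*y - 24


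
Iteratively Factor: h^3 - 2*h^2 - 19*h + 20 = (h + 4)*(h^2 - 6*h + 5) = (h - 1)*(h + 4)*(h - 5)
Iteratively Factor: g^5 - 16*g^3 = (g)*(g^4 - 16*g^2) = g^2*(g^3 - 16*g) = g^2*(g + 4)*(g^2 - 4*g) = g^3*(g + 4)*(g - 4)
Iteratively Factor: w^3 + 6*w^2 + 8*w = (w + 2)*(w^2 + 4*w) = (w + 2)*(w + 4)*(w)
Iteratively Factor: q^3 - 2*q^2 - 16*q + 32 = (q - 2)*(q^2 - 16) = (q - 4)*(q - 2)*(q + 4)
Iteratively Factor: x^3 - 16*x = (x + 4)*(x^2 - 4*x) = (x - 4)*(x + 4)*(x)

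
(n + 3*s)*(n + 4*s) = n^2 + 7*n*s + 12*s^2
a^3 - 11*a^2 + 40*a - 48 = (a - 4)^2*(a - 3)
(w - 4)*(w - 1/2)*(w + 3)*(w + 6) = w^4 + 9*w^3/2 - 41*w^2/2 - 63*w + 36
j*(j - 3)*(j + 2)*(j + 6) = j^4 + 5*j^3 - 12*j^2 - 36*j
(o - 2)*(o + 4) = o^2 + 2*o - 8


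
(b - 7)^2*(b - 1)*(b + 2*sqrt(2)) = b^4 - 15*b^3 + 2*sqrt(2)*b^3 - 30*sqrt(2)*b^2 + 63*b^2 - 49*b + 126*sqrt(2)*b - 98*sqrt(2)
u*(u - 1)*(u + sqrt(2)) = u^3 - u^2 + sqrt(2)*u^2 - sqrt(2)*u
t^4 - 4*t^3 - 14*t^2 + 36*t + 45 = (t - 5)*(t - 3)*(t + 1)*(t + 3)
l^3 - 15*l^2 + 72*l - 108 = (l - 6)^2*(l - 3)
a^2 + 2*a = a*(a + 2)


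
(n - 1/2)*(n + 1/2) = n^2 - 1/4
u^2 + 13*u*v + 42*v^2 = (u + 6*v)*(u + 7*v)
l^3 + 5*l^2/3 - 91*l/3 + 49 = (l - 3)*(l - 7/3)*(l + 7)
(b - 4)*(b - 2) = b^2 - 6*b + 8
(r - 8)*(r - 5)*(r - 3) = r^3 - 16*r^2 + 79*r - 120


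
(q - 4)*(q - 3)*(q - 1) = q^3 - 8*q^2 + 19*q - 12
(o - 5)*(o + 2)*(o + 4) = o^3 + o^2 - 22*o - 40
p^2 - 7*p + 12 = (p - 4)*(p - 3)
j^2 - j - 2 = (j - 2)*(j + 1)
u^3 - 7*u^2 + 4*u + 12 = (u - 6)*(u - 2)*(u + 1)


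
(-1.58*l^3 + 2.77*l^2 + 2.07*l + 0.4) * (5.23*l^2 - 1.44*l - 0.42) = -8.2634*l^5 + 16.7623*l^4 + 7.5009*l^3 - 2.0522*l^2 - 1.4454*l - 0.168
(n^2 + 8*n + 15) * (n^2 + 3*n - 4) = n^4 + 11*n^3 + 35*n^2 + 13*n - 60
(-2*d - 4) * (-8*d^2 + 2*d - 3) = 16*d^3 + 28*d^2 - 2*d + 12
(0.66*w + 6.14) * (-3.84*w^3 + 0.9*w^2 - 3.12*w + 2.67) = -2.5344*w^4 - 22.9836*w^3 + 3.4668*w^2 - 17.3946*w + 16.3938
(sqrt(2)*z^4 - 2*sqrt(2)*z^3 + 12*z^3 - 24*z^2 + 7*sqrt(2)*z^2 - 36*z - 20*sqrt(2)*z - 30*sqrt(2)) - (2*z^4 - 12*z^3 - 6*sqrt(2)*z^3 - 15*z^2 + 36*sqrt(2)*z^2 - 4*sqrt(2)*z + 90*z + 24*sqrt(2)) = -2*z^4 + sqrt(2)*z^4 + 4*sqrt(2)*z^3 + 24*z^3 - 29*sqrt(2)*z^2 - 9*z^2 - 126*z - 16*sqrt(2)*z - 54*sqrt(2)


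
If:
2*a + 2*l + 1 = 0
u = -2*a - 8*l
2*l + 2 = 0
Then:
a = 1/2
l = -1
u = 7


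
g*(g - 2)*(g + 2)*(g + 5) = g^4 + 5*g^3 - 4*g^2 - 20*g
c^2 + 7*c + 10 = (c + 2)*(c + 5)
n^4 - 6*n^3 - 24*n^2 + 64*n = n*(n - 8)*(n - 2)*(n + 4)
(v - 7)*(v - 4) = v^2 - 11*v + 28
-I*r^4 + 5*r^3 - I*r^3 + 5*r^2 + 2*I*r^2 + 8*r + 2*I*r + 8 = (r - I)*(r + 2*I)*(r + 4*I)*(-I*r - I)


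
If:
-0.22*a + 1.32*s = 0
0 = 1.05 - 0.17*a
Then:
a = 6.18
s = 1.03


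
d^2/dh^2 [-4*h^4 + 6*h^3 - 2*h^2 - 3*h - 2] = -48*h^2 + 36*h - 4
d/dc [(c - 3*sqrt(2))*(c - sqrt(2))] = 2*c - 4*sqrt(2)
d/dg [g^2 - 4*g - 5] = 2*g - 4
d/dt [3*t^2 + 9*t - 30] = 6*t + 9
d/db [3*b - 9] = 3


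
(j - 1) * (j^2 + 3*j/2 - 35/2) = j^3 + j^2/2 - 19*j + 35/2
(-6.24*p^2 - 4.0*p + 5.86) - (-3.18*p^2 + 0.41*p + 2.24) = -3.06*p^2 - 4.41*p + 3.62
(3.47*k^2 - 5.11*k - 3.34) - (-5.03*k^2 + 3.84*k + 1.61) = 8.5*k^2 - 8.95*k - 4.95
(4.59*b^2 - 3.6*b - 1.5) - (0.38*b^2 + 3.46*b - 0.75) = 4.21*b^2 - 7.06*b - 0.75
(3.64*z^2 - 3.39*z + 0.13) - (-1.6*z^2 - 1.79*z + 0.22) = 5.24*z^2 - 1.6*z - 0.09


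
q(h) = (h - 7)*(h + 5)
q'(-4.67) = -11.34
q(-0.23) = -34.49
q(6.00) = -11.00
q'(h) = 2*h - 2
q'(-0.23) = -2.46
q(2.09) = -34.81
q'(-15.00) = -32.00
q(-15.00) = 220.00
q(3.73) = -28.55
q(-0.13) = -34.72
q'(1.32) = 0.64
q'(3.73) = 5.46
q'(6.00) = 10.00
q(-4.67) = -3.85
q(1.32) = -35.90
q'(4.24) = 6.48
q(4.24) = -25.50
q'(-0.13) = -2.26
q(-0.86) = -32.54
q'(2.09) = 2.18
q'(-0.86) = -3.72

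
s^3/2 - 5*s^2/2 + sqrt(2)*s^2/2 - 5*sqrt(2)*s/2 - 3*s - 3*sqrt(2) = (s/2 + sqrt(2)/2)*(s - 6)*(s + 1)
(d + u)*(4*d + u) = 4*d^2 + 5*d*u + u^2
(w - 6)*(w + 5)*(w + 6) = w^3 + 5*w^2 - 36*w - 180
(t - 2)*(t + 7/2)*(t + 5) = t^3 + 13*t^2/2 + t/2 - 35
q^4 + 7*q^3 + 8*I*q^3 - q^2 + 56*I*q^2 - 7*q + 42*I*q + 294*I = (q + 7)*(q - 2*I)*(q + 3*I)*(q + 7*I)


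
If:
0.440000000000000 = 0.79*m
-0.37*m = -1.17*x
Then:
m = 0.56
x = 0.18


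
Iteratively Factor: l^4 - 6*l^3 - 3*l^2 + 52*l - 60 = (l - 5)*(l^3 - l^2 - 8*l + 12) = (l - 5)*(l - 2)*(l^2 + l - 6) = (l - 5)*(l - 2)*(l + 3)*(l - 2)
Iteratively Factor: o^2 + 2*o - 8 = (o - 2)*(o + 4)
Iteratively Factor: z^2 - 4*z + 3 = (z - 3)*(z - 1)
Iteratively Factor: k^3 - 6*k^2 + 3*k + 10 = (k + 1)*(k^2 - 7*k + 10) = (k - 2)*(k + 1)*(k - 5)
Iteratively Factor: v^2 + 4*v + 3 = (v + 1)*(v + 3)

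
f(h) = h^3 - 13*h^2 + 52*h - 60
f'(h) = 3*h^2 - 26*h + 52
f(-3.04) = -366.32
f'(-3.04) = 158.76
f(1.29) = -12.41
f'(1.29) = 23.45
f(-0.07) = -63.70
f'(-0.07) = 53.83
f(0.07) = -56.42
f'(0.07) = 50.19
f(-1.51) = -171.60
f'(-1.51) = 98.10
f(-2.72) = -317.74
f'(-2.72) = 144.92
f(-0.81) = -111.18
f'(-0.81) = 75.03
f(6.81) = 7.05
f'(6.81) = 14.07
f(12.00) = 420.00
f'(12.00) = 172.00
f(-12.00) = -4284.00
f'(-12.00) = 796.00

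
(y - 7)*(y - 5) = y^2 - 12*y + 35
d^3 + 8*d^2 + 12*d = d*(d + 2)*(d + 6)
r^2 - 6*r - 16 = (r - 8)*(r + 2)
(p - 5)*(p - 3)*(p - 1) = p^3 - 9*p^2 + 23*p - 15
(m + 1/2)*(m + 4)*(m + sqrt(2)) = m^3 + sqrt(2)*m^2 + 9*m^2/2 + 2*m + 9*sqrt(2)*m/2 + 2*sqrt(2)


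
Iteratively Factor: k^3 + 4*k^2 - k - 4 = (k - 1)*(k^2 + 5*k + 4) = (k - 1)*(k + 4)*(k + 1)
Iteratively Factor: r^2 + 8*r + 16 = (r + 4)*(r + 4)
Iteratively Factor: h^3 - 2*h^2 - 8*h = (h - 4)*(h^2 + 2*h) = h*(h - 4)*(h + 2)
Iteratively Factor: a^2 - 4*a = (a)*(a - 4)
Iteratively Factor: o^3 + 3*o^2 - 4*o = (o + 4)*(o^2 - o) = (o - 1)*(o + 4)*(o)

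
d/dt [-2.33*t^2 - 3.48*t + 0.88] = -4.66*t - 3.48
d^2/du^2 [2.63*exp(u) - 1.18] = 2.63*exp(u)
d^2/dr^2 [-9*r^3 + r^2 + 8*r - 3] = 2 - 54*r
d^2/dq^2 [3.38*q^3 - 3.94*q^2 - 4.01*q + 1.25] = 20.28*q - 7.88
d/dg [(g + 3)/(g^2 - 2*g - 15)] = -1/(g^2 - 10*g + 25)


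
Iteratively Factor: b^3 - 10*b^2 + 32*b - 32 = (b - 2)*(b^2 - 8*b + 16) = (b - 4)*(b - 2)*(b - 4)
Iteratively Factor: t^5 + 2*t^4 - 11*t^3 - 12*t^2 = (t - 3)*(t^4 + 5*t^3 + 4*t^2) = t*(t - 3)*(t^3 + 5*t^2 + 4*t) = t^2*(t - 3)*(t^2 + 5*t + 4) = t^2*(t - 3)*(t + 1)*(t + 4)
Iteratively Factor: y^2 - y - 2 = (y + 1)*(y - 2)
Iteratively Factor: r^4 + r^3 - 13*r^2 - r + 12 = (r + 1)*(r^3 - 13*r + 12) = (r - 1)*(r + 1)*(r^2 + r - 12) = (r - 1)*(r + 1)*(r + 4)*(r - 3)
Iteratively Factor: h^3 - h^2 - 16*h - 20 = (h + 2)*(h^2 - 3*h - 10) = (h + 2)^2*(h - 5)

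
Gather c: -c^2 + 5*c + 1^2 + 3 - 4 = -c^2 + 5*c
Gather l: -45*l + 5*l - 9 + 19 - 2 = 8 - 40*l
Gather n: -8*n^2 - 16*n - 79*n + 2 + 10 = -8*n^2 - 95*n + 12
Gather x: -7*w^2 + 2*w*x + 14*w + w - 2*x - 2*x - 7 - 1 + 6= -7*w^2 + 15*w + x*(2*w - 4) - 2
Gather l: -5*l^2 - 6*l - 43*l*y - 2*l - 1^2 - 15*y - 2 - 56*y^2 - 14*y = -5*l^2 + l*(-43*y - 8) - 56*y^2 - 29*y - 3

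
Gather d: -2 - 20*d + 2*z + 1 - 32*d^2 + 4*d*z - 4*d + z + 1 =-32*d^2 + d*(4*z - 24) + 3*z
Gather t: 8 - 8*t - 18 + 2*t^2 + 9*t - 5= 2*t^2 + t - 15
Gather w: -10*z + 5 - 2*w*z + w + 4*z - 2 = w*(1 - 2*z) - 6*z + 3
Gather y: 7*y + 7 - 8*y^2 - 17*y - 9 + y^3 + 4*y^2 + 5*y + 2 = y^3 - 4*y^2 - 5*y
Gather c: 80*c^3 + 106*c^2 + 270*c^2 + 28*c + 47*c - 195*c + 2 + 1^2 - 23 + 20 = 80*c^3 + 376*c^2 - 120*c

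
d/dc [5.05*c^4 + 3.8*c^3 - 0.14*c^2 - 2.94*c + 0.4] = 20.2*c^3 + 11.4*c^2 - 0.28*c - 2.94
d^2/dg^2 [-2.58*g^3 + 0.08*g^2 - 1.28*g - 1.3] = 0.16 - 15.48*g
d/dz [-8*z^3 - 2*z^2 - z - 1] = -24*z^2 - 4*z - 1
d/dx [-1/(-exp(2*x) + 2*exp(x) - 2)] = 2*(1 - exp(x))*exp(x)/(exp(2*x) - 2*exp(x) + 2)^2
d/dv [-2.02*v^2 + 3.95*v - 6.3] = 3.95 - 4.04*v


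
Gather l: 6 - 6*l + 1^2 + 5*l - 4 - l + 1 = 4 - 2*l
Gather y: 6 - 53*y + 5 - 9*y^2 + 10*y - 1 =-9*y^2 - 43*y + 10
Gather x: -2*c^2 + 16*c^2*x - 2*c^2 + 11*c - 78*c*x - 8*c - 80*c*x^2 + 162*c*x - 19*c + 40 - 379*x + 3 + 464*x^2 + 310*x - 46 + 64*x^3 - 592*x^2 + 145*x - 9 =-4*c^2 - 16*c + 64*x^3 + x^2*(-80*c - 128) + x*(16*c^2 + 84*c + 76) - 12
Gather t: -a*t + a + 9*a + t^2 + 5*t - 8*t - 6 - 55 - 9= 10*a + t^2 + t*(-a - 3) - 70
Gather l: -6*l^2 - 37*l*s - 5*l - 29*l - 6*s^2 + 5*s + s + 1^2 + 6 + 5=-6*l^2 + l*(-37*s - 34) - 6*s^2 + 6*s + 12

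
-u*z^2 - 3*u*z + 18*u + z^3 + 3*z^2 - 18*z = (-u + z)*(z - 3)*(z + 6)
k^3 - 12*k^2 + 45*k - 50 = (k - 5)^2*(k - 2)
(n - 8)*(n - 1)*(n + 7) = n^3 - 2*n^2 - 55*n + 56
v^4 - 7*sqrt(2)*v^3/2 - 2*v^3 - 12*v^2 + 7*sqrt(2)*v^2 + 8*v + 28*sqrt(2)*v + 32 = (v - 4)*(v - 4*sqrt(2))*(sqrt(2)*v/2 + sqrt(2))*(sqrt(2)*v + 1)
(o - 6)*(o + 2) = o^2 - 4*o - 12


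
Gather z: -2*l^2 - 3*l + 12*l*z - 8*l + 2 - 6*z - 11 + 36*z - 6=-2*l^2 - 11*l + z*(12*l + 30) - 15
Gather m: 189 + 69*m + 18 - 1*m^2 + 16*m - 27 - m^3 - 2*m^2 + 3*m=-m^3 - 3*m^2 + 88*m + 180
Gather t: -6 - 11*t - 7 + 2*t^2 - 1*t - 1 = 2*t^2 - 12*t - 14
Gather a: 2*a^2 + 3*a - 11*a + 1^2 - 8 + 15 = 2*a^2 - 8*a + 8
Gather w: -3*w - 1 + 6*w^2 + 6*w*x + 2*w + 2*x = 6*w^2 + w*(6*x - 1) + 2*x - 1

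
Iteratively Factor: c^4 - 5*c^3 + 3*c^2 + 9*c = (c + 1)*(c^3 - 6*c^2 + 9*c) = (c - 3)*(c + 1)*(c^2 - 3*c) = c*(c - 3)*(c + 1)*(c - 3)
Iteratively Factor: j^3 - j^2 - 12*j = (j + 3)*(j^2 - 4*j) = j*(j + 3)*(j - 4)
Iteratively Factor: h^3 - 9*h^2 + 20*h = (h - 4)*(h^2 - 5*h) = (h - 5)*(h - 4)*(h)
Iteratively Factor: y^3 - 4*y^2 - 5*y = (y - 5)*(y^2 + y) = (y - 5)*(y + 1)*(y)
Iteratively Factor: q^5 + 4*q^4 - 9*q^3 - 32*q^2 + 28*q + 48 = (q - 2)*(q^4 + 6*q^3 + 3*q^2 - 26*q - 24) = (q - 2)*(q + 1)*(q^3 + 5*q^2 - 2*q - 24) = (q - 2)*(q + 1)*(q + 3)*(q^2 + 2*q - 8) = (q - 2)^2*(q + 1)*(q + 3)*(q + 4)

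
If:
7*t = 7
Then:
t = 1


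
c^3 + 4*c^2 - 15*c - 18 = (c - 3)*(c + 1)*(c + 6)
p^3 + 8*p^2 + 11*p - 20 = (p - 1)*(p + 4)*(p + 5)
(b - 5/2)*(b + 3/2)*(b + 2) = b^3 + b^2 - 23*b/4 - 15/2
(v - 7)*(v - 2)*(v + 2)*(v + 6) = v^4 - v^3 - 46*v^2 + 4*v + 168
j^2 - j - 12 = (j - 4)*(j + 3)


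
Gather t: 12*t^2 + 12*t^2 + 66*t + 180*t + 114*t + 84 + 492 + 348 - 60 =24*t^2 + 360*t + 864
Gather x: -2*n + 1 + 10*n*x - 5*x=-2*n + x*(10*n - 5) + 1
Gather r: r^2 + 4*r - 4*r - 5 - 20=r^2 - 25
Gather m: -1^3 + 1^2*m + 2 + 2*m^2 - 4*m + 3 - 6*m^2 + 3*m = 4 - 4*m^2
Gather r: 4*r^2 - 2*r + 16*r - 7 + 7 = 4*r^2 + 14*r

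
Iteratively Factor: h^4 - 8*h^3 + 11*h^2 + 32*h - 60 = (h - 5)*(h^3 - 3*h^2 - 4*h + 12) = (h - 5)*(h - 3)*(h^2 - 4) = (h - 5)*(h - 3)*(h + 2)*(h - 2)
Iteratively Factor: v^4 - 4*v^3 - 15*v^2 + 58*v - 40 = (v + 4)*(v^3 - 8*v^2 + 17*v - 10) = (v - 2)*(v + 4)*(v^2 - 6*v + 5) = (v - 2)*(v - 1)*(v + 4)*(v - 5)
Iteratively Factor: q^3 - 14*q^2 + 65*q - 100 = (q - 5)*(q^2 - 9*q + 20) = (q - 5)^2*(q - 4)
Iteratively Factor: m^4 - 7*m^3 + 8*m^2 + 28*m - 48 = (m - 4)*(m^3 - 3*m^2 - 4*m + 12) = (m - 4)*(m + 2)*(m^2 - 5*m + 6) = (m - 4)*(m - 3)*(m + 2)*(m - 2)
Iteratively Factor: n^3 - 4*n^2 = (n - 4)*(n^2) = n*(n - 4)*(n)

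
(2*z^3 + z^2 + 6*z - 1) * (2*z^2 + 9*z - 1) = 4*z^5 + 20*z^4 + 19*z^3 + 51*z^2 - 15*z + 1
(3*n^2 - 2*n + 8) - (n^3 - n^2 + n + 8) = -n^3 + 4*n^2 - 3*n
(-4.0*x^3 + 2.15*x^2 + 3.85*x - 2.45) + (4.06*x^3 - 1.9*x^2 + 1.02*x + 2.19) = 0.0599999999999996*x^3 + 0.25*x^2 + 4.87*x - 0.26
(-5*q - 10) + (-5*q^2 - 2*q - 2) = -5*q^2 - 7*q - 12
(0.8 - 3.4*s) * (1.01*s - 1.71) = -3.434*s^2 + 6.622*s - 1.368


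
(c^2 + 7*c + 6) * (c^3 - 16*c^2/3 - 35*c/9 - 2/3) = c^5 + 5*c^4/3 - 317*c^3/9 - 539*c^2/9 - 28*c - 4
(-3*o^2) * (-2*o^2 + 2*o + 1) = 6*o^4 - 6*o^3 - 3*o^2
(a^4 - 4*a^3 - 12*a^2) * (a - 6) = a^5 - 10*a^4 + 12*a^3 + 72*a^2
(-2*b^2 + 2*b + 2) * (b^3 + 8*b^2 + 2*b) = -2*b^5 - 14*b^4 + 14*b^3 + 20*b^2 + 4*b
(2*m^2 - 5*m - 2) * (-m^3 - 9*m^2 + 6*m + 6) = -2*m^5 - 13*m^4 + 59*m^3 - 42*m - 12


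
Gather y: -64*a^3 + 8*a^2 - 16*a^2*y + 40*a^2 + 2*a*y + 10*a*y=-64*a^3 + 48*a^2 + y*(-16*a^2 + 12*a)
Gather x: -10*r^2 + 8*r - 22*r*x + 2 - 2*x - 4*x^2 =-10*r^2 + 8*r - 4*x^2 + x*(-22*r - 2) + 2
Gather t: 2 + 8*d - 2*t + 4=8*d - 2*t + 6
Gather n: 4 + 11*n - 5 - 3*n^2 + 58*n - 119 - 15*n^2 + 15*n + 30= -18*n^2 + 84*n - 90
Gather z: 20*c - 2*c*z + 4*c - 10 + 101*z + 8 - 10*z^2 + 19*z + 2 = 24*c - 10*z^2 + z*(120 - 2*c)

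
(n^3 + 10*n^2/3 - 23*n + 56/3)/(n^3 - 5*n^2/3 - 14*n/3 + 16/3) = (n + 7)/(n + 2)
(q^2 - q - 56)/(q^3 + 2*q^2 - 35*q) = (q - 8)/(q*(q - 5))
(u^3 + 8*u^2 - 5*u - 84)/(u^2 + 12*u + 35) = (u^2 + u - 12)/(u + 5)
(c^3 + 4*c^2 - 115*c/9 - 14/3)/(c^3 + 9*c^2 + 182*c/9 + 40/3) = (9*c^2 - 18*c - 7)/(9*c^2 + 27*c + 20)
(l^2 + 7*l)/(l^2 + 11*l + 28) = l/(l + 4)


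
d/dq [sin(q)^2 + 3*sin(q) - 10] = (2*sin(q) + 3)*cos(q)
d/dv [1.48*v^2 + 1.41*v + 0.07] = 2.96*v + 1.41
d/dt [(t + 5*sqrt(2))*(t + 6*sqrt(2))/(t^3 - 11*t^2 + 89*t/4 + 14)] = 4*(-(t + 5*sqrt(2))*(t + 6*sqrt(2))*(12*t^2 - 88*t + 89) + (2*t + 11*sqrt(2))*(4*t^3 - 44*t^2 + 89*t + 56))/(4*t^3 - 44*t^2 + 89*t + 56)^2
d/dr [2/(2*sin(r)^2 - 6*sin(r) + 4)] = (3 - 2*sin(r))*cos(r)/(sin(r)^2 - 3*sin(r) + 2)^2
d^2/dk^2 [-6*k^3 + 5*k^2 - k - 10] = 10 - 36*k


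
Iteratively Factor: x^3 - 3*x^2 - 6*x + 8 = (x + 2)*(x^2 - 5*x + 4) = (x - 4)*(x + 2)*(x - 1)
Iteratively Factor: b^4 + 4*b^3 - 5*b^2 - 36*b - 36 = (b + 3)*(b^3 + b^2 - 8*b - 12) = (b - 3)*(b + 3)*(b^2 + 4*b + 4) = (b - 3)*(b + 2)*(b + 3)*(b + 2)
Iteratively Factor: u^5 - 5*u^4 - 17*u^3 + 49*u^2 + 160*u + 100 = (u + 2)*(u^4 - 7*u^3 - 3*u^2 + 55*u + 50) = (u + 2)^2*(u^3 - 9*u^2 + 15*u + 25) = (u - 5)*(u + 2)^2*(u^2 - 4*u - 5) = (u - 5)*(u + 1)*(u + 2)^2*(u - 5)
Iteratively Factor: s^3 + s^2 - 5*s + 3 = (s + 3)*(s^2 - 2*s + 1) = (s - 1)*(s + 3)*(s - 1)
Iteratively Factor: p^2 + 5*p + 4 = (p + 4)*(p + 1)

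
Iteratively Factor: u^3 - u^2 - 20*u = (u)*(u^2 - u - 20) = u*(u + 4)*(u - 5)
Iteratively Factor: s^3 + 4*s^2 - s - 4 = (s + 1)*(s^2 + 3*s - 4) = (s - 1)*(s + 1)*(s + 4)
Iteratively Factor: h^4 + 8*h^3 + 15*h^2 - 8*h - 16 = (h - 1)*(h^3 + 9*h^2 + 24*h + 16) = (h - 1)*(h + 1)*(h^2 + 8*h + 16) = (h - 1)*(h + 1)*(h + 4)*(h + 4)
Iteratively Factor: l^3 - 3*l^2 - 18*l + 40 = (l - 2)*(l^2 - l - 20) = (l - 2)*(l + 4)*(l - 5)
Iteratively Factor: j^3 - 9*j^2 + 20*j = (j)*(j^2 - 9*j + 20) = j*(j - 5)*(j - 4)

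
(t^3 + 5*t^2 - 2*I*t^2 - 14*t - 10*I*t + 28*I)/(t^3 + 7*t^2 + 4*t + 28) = (t - 2)/(t + 2*I)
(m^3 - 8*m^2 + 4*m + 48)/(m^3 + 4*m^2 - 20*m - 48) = (m - 6)/(m + 6)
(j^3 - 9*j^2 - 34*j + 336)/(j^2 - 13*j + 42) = (j^2 - 2*j - 48)/(j - 6)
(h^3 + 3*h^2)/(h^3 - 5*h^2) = (h + 3)/(h - 5)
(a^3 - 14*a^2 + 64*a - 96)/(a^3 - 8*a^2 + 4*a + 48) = (a - 4)/(a + 2)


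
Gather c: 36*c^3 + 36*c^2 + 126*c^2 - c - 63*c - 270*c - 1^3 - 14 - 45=36*c^3 + 162*c^2 - 334*c - 60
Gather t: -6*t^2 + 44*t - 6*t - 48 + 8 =-6*t^2 + 38*t - 40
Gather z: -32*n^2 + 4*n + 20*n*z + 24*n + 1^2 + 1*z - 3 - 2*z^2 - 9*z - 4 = -32*n^2 + 28*n - 2*z^2 + z*(20*n - 8) - 6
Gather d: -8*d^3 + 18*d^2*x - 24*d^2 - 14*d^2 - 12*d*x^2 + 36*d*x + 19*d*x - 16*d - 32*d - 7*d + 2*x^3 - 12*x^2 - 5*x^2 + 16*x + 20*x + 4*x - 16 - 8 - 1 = -8*d^3 + d^2*(18*x - 38) + d*(-12*x^2 + 55*x - 55) + 2*x^3 - 17*x^2 + 40*x - 25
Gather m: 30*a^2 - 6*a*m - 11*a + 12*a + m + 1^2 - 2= 30*a^2 + a + m*(1 - 6*a) - 1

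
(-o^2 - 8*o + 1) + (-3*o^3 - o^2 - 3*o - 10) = -3*o^3 - 2*o^2 - 11*o - 9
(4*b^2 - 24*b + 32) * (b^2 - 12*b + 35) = 4*b^4 - 72*b^3 + 460*b^2 - 1224*b + 1120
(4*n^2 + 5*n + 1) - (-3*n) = 4*n^2 + 8*n + 1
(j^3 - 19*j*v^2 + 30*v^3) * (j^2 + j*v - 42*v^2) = j^5 + j^4*v - 61*j^3*v^2 + 11*j^2*v^3 + 828*j*v^4 - 1260*v^5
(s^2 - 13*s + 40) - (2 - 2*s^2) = 3*s^2 - 13*s + 38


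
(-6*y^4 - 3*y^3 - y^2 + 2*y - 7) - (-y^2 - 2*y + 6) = -6*y^4 - 3*y^3 + 4*y - 13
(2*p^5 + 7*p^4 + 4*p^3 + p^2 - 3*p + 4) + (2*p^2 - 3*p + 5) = 2*p^5 + 7*p^4 + 4*p^3 + 3*p^2 - 6*p + 9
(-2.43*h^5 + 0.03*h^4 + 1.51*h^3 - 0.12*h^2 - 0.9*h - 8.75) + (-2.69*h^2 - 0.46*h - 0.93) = -2.43*h^5 + 0.03*h^4 + 1.51*h^3 - 2.81*h^2 - 1.36*h - 9.68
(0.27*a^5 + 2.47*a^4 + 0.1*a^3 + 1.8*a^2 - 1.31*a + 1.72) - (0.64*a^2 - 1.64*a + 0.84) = 0.27*a^5 + 2.47*a^4 + 0.1*a^3 + 1.16*a^2 + 0.33*a + 0.88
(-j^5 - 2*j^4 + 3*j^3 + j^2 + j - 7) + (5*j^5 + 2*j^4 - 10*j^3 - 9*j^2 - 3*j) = 4*j^5 - 7*j^3 - 8*j^2 - 2*j - 7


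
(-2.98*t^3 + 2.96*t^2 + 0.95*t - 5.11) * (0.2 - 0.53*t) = 1.5794*t^4 - 2.1648*t^3 + 0.0885*t^2 + 2.8983*t - 1.022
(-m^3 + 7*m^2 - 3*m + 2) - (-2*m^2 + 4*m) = -m^3 + 9*m^2 - 7*m + 2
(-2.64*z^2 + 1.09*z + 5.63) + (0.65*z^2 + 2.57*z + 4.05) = -1.99*z^2 + 3.66*z + 9.68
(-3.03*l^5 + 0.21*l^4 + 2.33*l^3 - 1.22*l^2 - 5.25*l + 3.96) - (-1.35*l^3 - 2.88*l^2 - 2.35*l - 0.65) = -3.03*l^5 + 0.21*l^4 + 3.68*l^3 + 1.66*l^2 - 2.9*l + 4.61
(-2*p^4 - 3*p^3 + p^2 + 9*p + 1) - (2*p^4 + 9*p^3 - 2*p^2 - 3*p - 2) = -4*p^4 - 12*p^3 + 3*p^2 + 12*p + 3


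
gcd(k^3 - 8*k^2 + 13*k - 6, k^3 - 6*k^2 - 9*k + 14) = k - 1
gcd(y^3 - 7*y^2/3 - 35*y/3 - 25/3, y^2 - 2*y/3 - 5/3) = y + 1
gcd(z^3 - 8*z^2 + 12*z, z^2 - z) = z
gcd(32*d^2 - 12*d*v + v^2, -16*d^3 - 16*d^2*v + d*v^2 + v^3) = -4*d + v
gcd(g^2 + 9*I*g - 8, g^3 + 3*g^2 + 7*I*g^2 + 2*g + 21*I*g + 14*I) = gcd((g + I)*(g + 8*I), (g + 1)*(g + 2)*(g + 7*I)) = 1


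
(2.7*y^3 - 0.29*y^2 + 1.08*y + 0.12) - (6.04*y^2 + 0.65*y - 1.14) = 2.7*y^3 - 6.33*y^2 + 0.43*y + 1.26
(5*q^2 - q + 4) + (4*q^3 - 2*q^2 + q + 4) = 4*q^3 + 3*q^2 + 8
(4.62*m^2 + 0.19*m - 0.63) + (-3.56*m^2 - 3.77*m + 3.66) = 1.06*m^2 - 3.58*m + 3.03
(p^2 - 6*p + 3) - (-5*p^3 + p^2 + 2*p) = 5*p^3 - 8*p + 3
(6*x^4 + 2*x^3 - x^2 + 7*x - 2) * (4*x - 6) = 24*x^5 - 28*x^4 - 16*x^3 + 34*x^2 - 50*x + 12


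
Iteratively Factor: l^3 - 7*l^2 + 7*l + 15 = (l - 3)*(l^2 - 4*l - 5) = (l - 3)*(l + 1)*(l - 5)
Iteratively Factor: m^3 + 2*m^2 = (m + 2)*(m^2) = m*(m + 2)*(m)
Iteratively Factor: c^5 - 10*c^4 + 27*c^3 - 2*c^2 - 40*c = (c + 1)*(c^4 - 11*c^3 + 38*c^2 - 40*c) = (c - 5)*(c + 1)*(c^3 - 6*c^2 + 8*c) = (c - 5)*(c - 2)*(c + 1)*(c^2 - 4*c) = c*(c - 5)*(c - 2)*(c + 1)*(c - 4)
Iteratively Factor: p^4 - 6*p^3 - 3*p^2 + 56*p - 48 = (p - 4)*(p^3 - 2*p^2 - 11*p + 12) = (p - 4)*(p - 1)*(p^2 - p - 12) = (p - 4)^2*(p - 1)*(p + 3)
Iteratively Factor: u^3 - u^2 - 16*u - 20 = (u + 2)*(u^2 - 3*u - 10) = (u + 2)^2*(u - 5)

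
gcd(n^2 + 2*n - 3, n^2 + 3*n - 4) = n - 1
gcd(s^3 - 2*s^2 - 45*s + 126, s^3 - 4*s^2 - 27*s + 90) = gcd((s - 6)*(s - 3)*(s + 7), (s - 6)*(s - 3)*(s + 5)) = s^2 - 9*s + 18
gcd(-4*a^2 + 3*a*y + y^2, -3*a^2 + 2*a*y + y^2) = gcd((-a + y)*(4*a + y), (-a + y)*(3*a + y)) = -a + y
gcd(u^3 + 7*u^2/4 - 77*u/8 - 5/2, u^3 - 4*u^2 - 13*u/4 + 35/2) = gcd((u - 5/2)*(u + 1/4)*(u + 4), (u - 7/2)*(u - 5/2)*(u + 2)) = u - 5/2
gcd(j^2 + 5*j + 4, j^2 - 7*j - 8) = j + 1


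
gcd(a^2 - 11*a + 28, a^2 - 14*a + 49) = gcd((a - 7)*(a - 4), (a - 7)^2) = a - 7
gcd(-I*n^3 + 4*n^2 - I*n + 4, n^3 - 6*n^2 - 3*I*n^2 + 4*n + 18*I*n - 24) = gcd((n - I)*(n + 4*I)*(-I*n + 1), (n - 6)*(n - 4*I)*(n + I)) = n + I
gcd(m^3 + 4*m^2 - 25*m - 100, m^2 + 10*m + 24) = m + 4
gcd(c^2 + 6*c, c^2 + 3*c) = c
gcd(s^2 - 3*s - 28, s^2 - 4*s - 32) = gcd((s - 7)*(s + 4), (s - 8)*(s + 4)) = s + 4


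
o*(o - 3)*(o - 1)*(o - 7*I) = o^4 - 4*o^3 - 7*I*o^3 + 3*o^2 + 28*I*o^2 - 21*I*o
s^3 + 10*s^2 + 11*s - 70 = (s - 2)*(s + 5)*(s + 7)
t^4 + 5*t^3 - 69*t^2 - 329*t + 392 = (t - 8)*(t - 1)*(t + 7)^2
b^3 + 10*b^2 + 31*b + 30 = (b + 2)*(b + 3)*(b + 5)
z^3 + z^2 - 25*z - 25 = (z - 5)*(z + 1)*(z + 5)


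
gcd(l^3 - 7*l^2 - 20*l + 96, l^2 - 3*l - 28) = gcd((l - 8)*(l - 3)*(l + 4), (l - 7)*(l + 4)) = l + 4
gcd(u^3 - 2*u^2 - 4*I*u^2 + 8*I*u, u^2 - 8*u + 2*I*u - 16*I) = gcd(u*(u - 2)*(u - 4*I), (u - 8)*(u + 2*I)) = 1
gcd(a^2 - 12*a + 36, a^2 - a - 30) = a - 6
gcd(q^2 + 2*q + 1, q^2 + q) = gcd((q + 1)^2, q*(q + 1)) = q + 1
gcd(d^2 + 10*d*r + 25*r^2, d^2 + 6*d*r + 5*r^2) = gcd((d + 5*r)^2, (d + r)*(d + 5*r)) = d + 5*r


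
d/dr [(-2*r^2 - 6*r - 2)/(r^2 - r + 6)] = 2*(4*r^2 - 10*r - 19)/(r^4 - 2*r^3 + 13*r^2 - 12*r + 36)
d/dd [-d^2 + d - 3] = 1 - 2*d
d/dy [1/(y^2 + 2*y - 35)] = 2*(-y - 1)/(y^2 + 2*y - 35)^2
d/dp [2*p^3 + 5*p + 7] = 6*p^2 + 5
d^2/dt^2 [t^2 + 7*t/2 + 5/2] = 2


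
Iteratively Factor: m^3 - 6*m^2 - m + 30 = (m + 2)*(m^2 - 8*m + 15) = (m - 5)*(m + 2)*(m - 3)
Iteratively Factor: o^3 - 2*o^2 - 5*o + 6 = (o - 1)*(o^2 - o - 6) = (o - 1)*(o + 2)*(o - 3)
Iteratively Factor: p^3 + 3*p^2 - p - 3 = (p - 1)*(p^2 + 4*p + 3) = (p - 1)*(p + 1)*(p + 3)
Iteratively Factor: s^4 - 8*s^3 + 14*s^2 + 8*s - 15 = (s - 3)*(s^3 - 5*s^2 - s + 5) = (s - 3)*(s + 1)*(s^2 - 6*s + 5) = (s - 5)*(s - 3)*(s + 1)*(s - 1)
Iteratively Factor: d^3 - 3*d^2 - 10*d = (d + 2)*(d^2 - 5*d) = (d - 5)*(d + 2)*(d)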